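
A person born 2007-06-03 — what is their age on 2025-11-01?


Birth: 2007-06-03
Reference: 2025-11-01
Year difference: 2025 - 2007 = 18

18 years old


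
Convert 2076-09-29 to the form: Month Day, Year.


ISO 2076-09-29 parses as year=2076, month=09, day=29
Month 9 -> September

September 29, 2076


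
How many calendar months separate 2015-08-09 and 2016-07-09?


From August 2015 to July 2016
1 year * 12 = 12 months, minus 1 month = 11

11 months


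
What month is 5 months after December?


December is month 12
12 + 5 = 17; wrap: 17 - 12 = 5

May


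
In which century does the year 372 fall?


Century = (year - 1) // 100 + 1
= (372 - 1) // 100 + 1
= 371 // 100 + 1
= 3 + 1

4th century


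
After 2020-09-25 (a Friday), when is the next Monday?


Current: Friday
Target: Monday
Days ahead: 3

Next Monday: 2020-09-28


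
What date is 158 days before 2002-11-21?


Start: 2002-11-21, subtract 158 days
Back 21 days from November 21 reaches October 31, 2002 -> 137 left
October 2002 has 31 days -> back to September 30, 2002 -> 106 left
September 2002 has 30 days -> back to August 31, 2002 -> 76 left
August 2002 has 31 days -> back to July 31, 2002 -> 45 left
July 2002 has 31 days -> back to June 30, 2002 -> 14 left
June 2002: 30 - 14 = 16 -> lands on June 16

Result: 2002-06-16


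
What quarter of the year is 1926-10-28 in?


Month: October (month 10)
Q1: Jan-Mar, Q2: Apr-Jun, Q3: Jul-Sep, Q4: Oct-Dec

Q4


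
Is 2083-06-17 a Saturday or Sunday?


Anchor: Jan 1, 2083. With p = 2083 - 1 = 2082: (p + p//4 - p//100 + p//400) mod 7 = (2082 + 520 - 20 + 5) mod 7 = 2587 mod 7 = 4 -> Friday (Mon=0 ... Sun=6)
Day of year: 168; offset = 167
Weekday index = (4 + 167) mod 7 = 3 -> Thursday
Weekend days: Saturday, Sunday

No


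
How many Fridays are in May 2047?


May 2047 has 31 days
Anchor: Jan 1, 2047. With p = 2047 - 1 = 2046: (p + p//4 - p//100 + p//400) mod 7 = (2046 + 511 - 20 + 5) mod 7 = 2542 mod 7 = 1 -> Tuesday (Mon=0 ... Sun=6)
Days before May (Jan-Apr): 120; May 1 index = (1 + 120) mod 7 = 2 -> Wednesday
First Friday is May 3
Fridays: 3, 10, 17, 24, 31

5 Fridays


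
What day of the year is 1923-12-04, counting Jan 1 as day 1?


Date: December 4, 1923
Days in months 1 through 11: 334
Plus 4 days in December

Day of year: 338


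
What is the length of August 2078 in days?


August 2078

31 days


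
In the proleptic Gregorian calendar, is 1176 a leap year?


Gregorian leap year rule: divisible by 4, but not by 100, unless also by 400.
1176 is divisible by 4 but not 100 -> leap year

Yes


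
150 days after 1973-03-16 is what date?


Start: 1973-03-16, add 150 days
March 1973 has 31 days: 31 - 16 = 15 days to March 31 -> 135 left
April 1973 has 30 days -> 105 left
May 1973 has 31 days -> 74 left
June 1973 has 30 days -> 44 left
July 1973 has 31 days -> 13 left
August 1973: 13 <= 31 -> lands on August 13

Result: 1973-08-13


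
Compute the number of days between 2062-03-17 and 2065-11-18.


From 2062-03-17 to 2065-11-18
2062-03-17: days before March = 31 + 28 = 59 (2062 is not a leap year); day of year = 59 + 17 = 76
2065-11-18: days before November = 31 + 28 + 31 + 30 + 31 + 30 + 31 + 31 + 30 + 31 = 304 (2065 is not a leap year); day of year = 304 + 18 = 322
Rest of 2062: 365 - 76 = 289
Full years 2063 (365), 2064 (366): 731
Total = 289 + 731 + 322 = 1342

1342 days


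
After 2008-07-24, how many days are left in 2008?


Day of year: 206 of 366
Remaining = 366 - 206

160 days


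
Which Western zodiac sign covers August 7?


Date: August 7
Conventional tropical zodiac dates: Leo from July 23 onward; Virgo starts August 23
August 7 falls within the Leo range

Leo


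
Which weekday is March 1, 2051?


Target: March 1, 2051
Anchor: Jan 1, 2051. With p = 2051 - 1 = 2050: (p + p//4 - p//100 + p//400) mod 7 = (2050 + 512 - 20 + 5) mod 7 = 2547 mod 7 = 6 -> Sunday (Mon=0 ... Sun=6)
Days before March (Jan-Feb): 59 days
Weekday index = (6 + 59) mod 7 = 2

Wednesday


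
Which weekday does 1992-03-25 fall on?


Date: March 25, 1992
Anchor: Jan 1, 1992. With p = 1992 - 1 = 1991: (p + p//4 - p//100 + p//400) mod 7 = (1991 + 497 - 19 + 4) mod 7 = 2473 mod 7 = 2 -> Wednesday (Mon=0 ... Sun=6)
Days before March (Jan-Feb): 60; offset = 60 + 25 - 1 = 84
Weekday index = (2 + 84) mod 7 = 2

Day of the week: Wednesday


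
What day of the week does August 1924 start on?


Target: August 1, 1924
Anchor: Jan 1, 1924. With p = 1924 - 1 = 1923: (p + p//4 - p//100 + p//400) mod 7 = (1923 + 480 - 19 + 4) mod 7 = 2388 mod 7 = 1 -> Tuesday (Mon=0 ... Sun=6)
Days before August (Jan-Jul): 213 days
Weekday index = (1 + 213) mod 7 = 4

Friday


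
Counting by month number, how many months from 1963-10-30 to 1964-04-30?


From October 1963 to April 1964
1 year * 12 = 12 months, minus 6 months = 6

6 months


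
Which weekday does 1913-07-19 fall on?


Date: July 19, 1913
Anchor: Jan 1, 1913. With p = 1913 - 1 = 1912: (p + p//4 - p//100 + p//400) mod 7 = (1912 + 478 - 19 + 4) mod 7 = 2375 mod 7 = 2 -> Wednesday (Mon=0 ... Sun=6)
Days before July (Jan-Jun): 181; offset = 181 + 19 - 1 = 199
Weekday index = (2 + 199) mod 7 = 5

Day of the week: Saturday


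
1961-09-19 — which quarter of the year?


Month: September (month 9)
Q1: Jan-Mar, Q2: Apr-Jun, Q3: Jul-Sep, Q4: Oct-Dec

Q3


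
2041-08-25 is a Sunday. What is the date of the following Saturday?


Current: Sunday
Target: Saturday
Days ahead: 6

Next Saturday: 2041-08-31


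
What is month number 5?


Month 5 of 12

May


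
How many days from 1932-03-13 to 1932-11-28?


From 1932-03-13 to 1932-11-28
1932-03-13: days before March = 31 + 29 = 60 (1932 is a leap year); day of year = 60 + 13 = 73
1932-11-28: days before November = 31 + 29 + 31 + 30 + 31 + 30 + 31 + 31 + 30 + 31 = 305 (1932 is a leap year); day of year = 305 + 28 = 333
Same year: 333 - 73 = 260

260 days


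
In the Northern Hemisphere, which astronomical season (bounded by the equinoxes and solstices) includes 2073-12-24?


Date: December 24
Astronomical Winter (approx.; exact equinox/solstice day varies by year): December 21 to March 19
December 24 falls within the Winter window

Winter


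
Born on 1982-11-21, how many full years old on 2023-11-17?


Birth: 1982-11-21
Reference: 2023-11-17
Year difference: 2023 - 1982 = 41
Birthday not yet reached in 2023, subtract 1

40 years old


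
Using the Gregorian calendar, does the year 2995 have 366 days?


Gregorian leap year rule: divisible by 4, but not by 100, unless also by 400.
2995 is not divisible by 4 -> not a leap year

No


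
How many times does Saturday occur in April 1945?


April 1945 has 30 days
Anchor: Jan 1, 1945. With p = 1945 - 1 = 1944: (p + p//4 - p//100 + p//400) mod 7 = (1944 + 486 - 19 + 4) mod 7 = 2415 mod 7 = 0 -> Monday (Mon=0 ... Sun=6)
Days before April (Jan-Mar): 90; April 1 index = (0 + 90) mod 7 = 6 -> Sunday
First Saturday is April 7
Saturdays: 7, 14, 21, 28

4 Saturdays


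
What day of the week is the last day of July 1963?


July 1963 has 31 days
Anchor: Jan 1, 1963. With p = 1963 - 1 = 1962: (p + p//4 - p//100 + p//400) mod 7 = (1962 + 490 - 19 + 4) mod 7 = 2437 mod 7 = 1 -> Tuesday (Mon=0 ... Sun=6)
Days before July (Jan-Jun): 181; July 1 index = (1 + 181) mod 7 = 0 -> Monday
Last day offset: 31 - 1 = 30 days
Weekday index = (0 + 30) mod 7 = 2

Wednesday, July 31


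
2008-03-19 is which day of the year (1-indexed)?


Date: March 19, 2008
Days in months 1 through 2: 60
Plus 19 days in March

Day of year: 79


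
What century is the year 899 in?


Century = (year - 1) // 100 + 1
= (899 - 1) // 100 + 1
= 898 // 100 + 1
= 8 + 1

9th century


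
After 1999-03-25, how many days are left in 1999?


Day of year: 84 of 365
Remaining = 365 - 84

281 days


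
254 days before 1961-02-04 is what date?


Start: 1961-02-04, subtract 254 days
Back 4 days from February 4 reaches January 31, 1961 -> 250 left
January 1961 has 31 days -> back to December 31, 1960 -> 219 left
December 1960 has 31 days -> back to November 30, 1960 -> 188 left
November 1960 has 30 days -> back to October 31, 1960 -> 158 left
October 1960 has 31 days -> back to September 30, 1960 -> 127 left
September 1960 has 30 days -> back to August 31, 1960 -> 97 left
August 1960 has 31 days -> back to July 31, 1960 -> 66 left
July 1960 has 31 days -> back to June 30, 1960 -> 35 left
June 1960 has 30 days -> back to May 31, 1960 -> 5 left
May 1960: 31 - 5 = 26 -> lands on May 26

Result: 1960-05-26


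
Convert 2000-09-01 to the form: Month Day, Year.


ISO 2000-09-01 parses as year=2000, month=09, day=01
Month 9 -> September

September 1, 2000


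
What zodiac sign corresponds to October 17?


Date: October 17
Conventional tropical zodiac dates: Libra from September 23 onward; Scorpio starts October 23
October 17 falls within the Libra range

Libra


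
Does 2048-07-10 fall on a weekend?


Anchor: Jan 1, 2048. With p = 2048 - 1 = 2047: (p + p//4 - p//100 + p//400) mod 7 = (2047 + 511 - 20 + 5) mod 7 = 2543 mod 7 = 2 -> Wednesday (Mon=0 ... Sun=6)
Day of year: 192; offset = 191
Weekday index = (2 + 191) mod 7 = 4 -> Friday
Weekend days: Saturday, Sunday

No


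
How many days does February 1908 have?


February 1908 (leap year: yes)

29 days


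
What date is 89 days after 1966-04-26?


Start: 1966-04-26, add 89 days
April 1966 has 30 days: 30 - 26 = 4 days to April 30 -> 85 left
May 1966 has 31 days -> 54 left
June 1966 has 30 days -> 24 left
July 1966: 24 <= 31 -> lands on July 24

Result: 1966-07-24


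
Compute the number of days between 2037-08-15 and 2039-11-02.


From 2037-08-15 to 2039-11-02
2037-08-15: days before August = 31 + 28 + 31 + 30 + 31 + 30 + 31 = 212 (2037 is not a leap year); day of year = 212 + 15 = 227
2039-11-02: days before November = 31 + 28 + 31 + 30 + 31 + 30 + 31 + 31 + 30 + 31 = 304 (2039 is not a leap year); day of year = 304 + 2 = 306
Rest of 2037: 365 - 227 = 138
Full years 2038 (365): 365
Total = 138 + 365 + 306 = 809

809 days


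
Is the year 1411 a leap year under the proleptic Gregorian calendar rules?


Gregorian leap year rule: divisible by 4, but not by 100, unless also by 400.
1411 is not divisible by 4 -> not a leap year

No


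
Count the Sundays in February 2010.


February 2010 has 28 days
Anchor: Jan 1, 2010. With p = 2010 - 1 = 2009: (p + p//4 - p//100 + p//400) mod 7 = (2009 + 502 - 20 + 5) mod 7 = 2496 mod 7 = 4 -> Friday (Mon=0 ... Sun=6)
Days before February (Jan): 31; February 1 index = (4 + 31) mod 7 = 0 -> Monday
First Sunday is February 7
Sundays: 7, 14, 21, 28

4 Sundays


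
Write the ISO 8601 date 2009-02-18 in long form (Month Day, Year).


ISO 2009-02-18 parses as year=2009, month=02, day=18
Month 2 -> February

February 18, 2009


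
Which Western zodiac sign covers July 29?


Date: July 29
Conventional tropical zodiac dates: Leo from July 23 onward; Virgo starts August 23
July 29 falls within the Leo range

Leo


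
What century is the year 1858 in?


Century = (year - 1) // 100 + 1
= (1858 - 1) // 100 + 1
= 1857 // 100 + 1
= 18 + 1

19th century


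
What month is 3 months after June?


June is month 6
6 + 3 = 9

September


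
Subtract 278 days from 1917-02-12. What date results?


Start: 1917-02-12, subtract 278 days
Back 12 days from February 12 reaches January 31, 1917 -> 266 left
January 1917 has 31 days -> back to December 31, 1916 -> 235 left
December 1916 has 31 days -> back to November 30, 1916 -> 204 left
November 1916 has 30 days -> back to October 31, 1916 -> 174 left
October 1916 has 31 days -> back to September 30, 1916 -> 143 left
September 1916 has 30 days -> back to August 31, 1916 -> 113 left
August 1916 has 31 days -> back to July 31, 1916 -> 82 left
July 1916 has 31 days -> back to June 30, 1916 -> 51 left
June 1916 has 30 days -> back to May 31, 1916 -> 21 left
May 1916: 31 - 21 = 10 -> lands on May 10

Result: 1916-05-10


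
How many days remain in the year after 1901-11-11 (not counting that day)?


Day of year: 315 of 365
Remaining = 365 - 315

50 days


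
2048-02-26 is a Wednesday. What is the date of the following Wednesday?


Current: Wednesday
Target: Wednesday
Days ahead: 7

Next Wednesday: 2048-03-04


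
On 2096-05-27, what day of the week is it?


Date: May 27, 2096
Anchor: Jan 1, 2096. With p = 2096 - 1 = 2095: (p + p//4 - p//100 + p//400) mod 7 = (2095 + 523 - 20 + 5) mod 7 = 2603 mod 7 = 6 -> Sunday (Mon=0 ... Sun=6)
Days before May (Jan-Apr): 121; offset = 121 + 27 - 1 = 147
Weekday index = (6 + 147) mod 7 = 6

Day of the week: Sunday


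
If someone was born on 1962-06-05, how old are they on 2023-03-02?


Birth: 1962-06-05
Reference: 2023-03-02
Year difference: 2023 - 1962 = 61
Birthday not yet reached in 2023, subtract 1

60 years old


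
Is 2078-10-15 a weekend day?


Anchor: Jan 1, 2078. With p = 2078 - 1 = 2077: (p + p//4 - p//100 + p//400) mod 7 = (2077 + 519 - 20 + 5) mod 7 = 2581 mod 7 = 5 -> Saturday (Mon=0 ... Sun=6)
Day of year: 288; offset = 287
Weekday index = (5 + 287) mod 7 = 5 -> Saturday
Weekend days: Saturday, Sunday

Yes


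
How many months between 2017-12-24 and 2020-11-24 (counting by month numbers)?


From December 2017 to November 2020
3 years * 12 = 36 months, minus 1 month = 35

35 months


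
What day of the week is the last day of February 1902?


February 1902 has 28 days
Anchor: Jan 1, 1902. With p = 1902 - 1 = 1901: (p + p//4 - p//100 + p//400) mod 7 = (1901 + 475 - 19 + 4) mod 7 = 2361 mod 7 = 2 -> Wednesday (Mon=0 ... Sun=6)
Days before February (Jan): 31; February 1 index = (2 + 31) mod 7 = 5 -> Saturday
Last day offset: 28 - 1 = 27 days
Weekday index = (5 + 27) mod 7 = 4

Friday, February 28


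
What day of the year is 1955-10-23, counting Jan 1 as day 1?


Date: October 23, 1955
Days in months 1 through 9: 273
Plus 23 days in October

Day of year: 296


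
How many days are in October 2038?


October 2038

31 days


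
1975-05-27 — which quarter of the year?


Month: May (month 5)
Q1: Jan-Mar, Q2: Apr-Jun, Q3: Jul-Sep, Q4: Oct-Dec

Q2


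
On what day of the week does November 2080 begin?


Target: November 1, 2080
Anchor: Jan 1, 2080. With p = 2080 - 1 = 2079: (p + p//4 - p//100 + p//400) mod 7 = (2079 + 519 - 20 + 5) mod 7 = 2583 mod 7 = 0 -> Monday (Mon=0 ... Sun=6)
Days before November (Jan-Oct): 305 days
Weekday index = (0 + 305) mod 7 = 4

Friday


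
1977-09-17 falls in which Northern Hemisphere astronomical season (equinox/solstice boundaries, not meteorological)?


Date: September 17
Astronomical Summer (approx.; exact equinox/solstice day varies by year): June 21 to September 21
September 17 falls within the Summer window

Summer


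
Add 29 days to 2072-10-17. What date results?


Start: 2072-10-17, add 29 days
October 2072 has 31 days: 31 - 17 = 14 days to October 31 -> 15 left
November 2072: 15 <= 30 -> lands on November 15

Result: 2072-11-15


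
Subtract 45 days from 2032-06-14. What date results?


Start: 2032-06-14, subtract 45 days
Back 14 days from June 14 reaches May 31, 2032 -> 31 left
May 2032 has 31 days -> back to April 30, 2032 -> 0 left
April 2032: 30 - 0 = 30 -> lands on April 30

Result: 2032-04-30


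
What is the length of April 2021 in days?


April 2021

30 days


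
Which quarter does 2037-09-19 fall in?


Month: September (month 9)
Q1: Jan-Mar, Q2: Apr-Jun, Q3: Jul-Sep, Q4: Oct-Dec

Q3


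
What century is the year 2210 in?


Century = (year - 1) // 100 + 1
= (2210 - 1) // 100 + 1
= 2209 // 100 + 1
= 22 + 1

23rd century


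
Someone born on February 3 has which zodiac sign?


Date: February 3
Conventional tropical zodiac dates: Aquarius from January 20 onward; Pisces starts February 19
February 3 falls within the Aquarius range

Aquarius


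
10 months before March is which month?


March is month 3
3 - 10 = -7; wrap: -7 + 12 = 5

May


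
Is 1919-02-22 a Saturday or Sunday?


Anchor: Jan 1, 1919. With p = 1919 - 1 = 1918: (p + p//4 - p//100 + p//400) mod 7 = (1918 + 479 - 19 + 4) mod 7 = 2382 mod 7 = 2 -> Wednesday (Mon=0 ... Sun=6)
Day of year: 53; offset = 52
Weekday index = (2 + 52) mod 7 = 5 -> Saturday
Weekend days: Saturday, Sunday

Yes


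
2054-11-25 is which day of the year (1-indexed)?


Date: November 25, 2054
Days in months 1 through 10: 304
Plus 25 days in November

Day of year: 329


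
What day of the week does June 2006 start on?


Target: June 1, 2006
Anchor: Jan 1, 2006. With p = 2006 - 1 = 2005: (p + p//4 - p//100 + p//400) mod 7 = (2005 + 501 - 20 + 5) mod 7 = 2491 mod 7 = 6 -> Sunday (Mon=0 ... Sun=6)
Days before June (Jan-May): 151 days
Weekday index = (6 + 151) mod 7 = 3

Thursday


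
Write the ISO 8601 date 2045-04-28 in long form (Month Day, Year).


ISO 2045-04-28 parses as year=2045, month=04, day=28
Month 4 -> April

April 28, 2045


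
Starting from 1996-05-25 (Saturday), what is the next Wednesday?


Current: Saturday
Target: Wednesday
Days ahead: 4

Next Wednesday: 1996-05-29


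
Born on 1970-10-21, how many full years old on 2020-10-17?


Birth: 1970-10-21
Reference: 2020-10-17
Year difference: 2020 - 1970 = 50
Birthday not yet reached in 2020, subtract 1

49 years old


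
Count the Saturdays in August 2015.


August 2015 has 31 days
Anchor: Jan 1, 2015. With p = 2015 - 1 = 2014: (p + p//4 - p//100 + p//400) mod 7 = (2014 + 503 - 20 + 5) mod 7 = 2502 mod 7 = 3 -> Thursday (Mon=0 ... Sun=6)
Days before August (Jan-Jul): 212; August 1 index = (3 + 212) mod 7 = 5 -> Saturday
First Saturday is August 1
Saturdays: 1, 8, 15, 22, 29

5 Saturdays


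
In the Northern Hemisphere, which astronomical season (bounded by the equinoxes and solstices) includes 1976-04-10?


Date: April 10
Astronomical Spring (approx.; exact equinox/solstice day varies by year): March 20 to June 20
April 10 falls within the Spring window

Spring


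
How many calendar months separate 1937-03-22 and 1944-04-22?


From March 1937 to April 1944
7 years * 12 = 84 months, plus 1 month = 85

85 months


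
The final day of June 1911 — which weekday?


June 1911 has 30 days
Anchor: Jan 1, 1911. With p = 1911 - 1 = 1910: (p + p//4 - p//100 + p//400) mod 7 = (1910 + 477 - 19 + 4) mod 7 = 2372 mod 7 = 6 -> Sunday (Mon=0 ... Sun=6)
Days before June (Jan-May): 151; June 1 index = (6 + 151) mod 7 = 3 -> Thursday
Last day offset: 30 - 1 = 29 days
Weekday index = (3 + 29) mod 7 = 4

Friday, June 30


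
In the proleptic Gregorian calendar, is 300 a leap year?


Gregorian leap year rule: divisible by 4, but not by 100, unless also by 400.
300 is divisible by 100 but not 400 -> not a leap year

No


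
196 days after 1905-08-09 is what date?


Start: 1905-08-09, add 196 days
August 1905 has 31 days: 31 - 9 = 22 days to August 31 -> 174 left
September 1905 has 30 days -> 144 left
October 1905 has 31 days -> 113 left
November 1905 has 30 days -> 83 left
December 1905 has 31 days -> 52 left
January 1906 has 31 days -> 21 left
February 1906: 21 <= 28 -> lands on February 21

Result: 1906-02-21


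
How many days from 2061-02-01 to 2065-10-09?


From 2061-02-01 to 2065-10-09
2061-02-01: days before February = 31; day of year = 31 + 1 = 32
2065-10-09: days before October = 31 + 28 + 31 + 30 + 31 + 30 + 31 + 31 + 30 = 273 (2065 is not a leap year); day of year = 273 + 9 = 282
Rest of 2061: 365 - 32 = 333
Full years 2062 (365), 2063 (365), 2064 (366): 1096
Total = 333 + 1096 + 282 = 1711

1711 days


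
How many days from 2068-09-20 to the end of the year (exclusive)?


Day of year: 264 of 366
Remaining = 366 - 264

102 days


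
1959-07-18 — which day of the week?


Date: July 18, 1959
Anchor: Jan 1, 1959. With p = 1959 - 1 = 1958: (p + p//4 - p//100 + p//400) mod 7 = (1958 + 489 - 19 + 4) mod 7 = 2432 mod 7 = 3 -> Thursday (Mon=0 ... Sun=6)
Days before July (Jan-Jun): 181; offset = 181 + 18 - 1 = 198
Weekday index = (3 + 198) mod 7 = 5

Day of the week: Saturday


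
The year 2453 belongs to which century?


Century = (year - 1) // 100 + 1
= (2453 - 1) // 100 + 1
= 2452 // 100 + 1
= 24 + 1

25th century


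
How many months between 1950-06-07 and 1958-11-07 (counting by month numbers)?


From June 1950 to November 1958
8 years * 12 = 96 months, plus 5 months = 101

101 months


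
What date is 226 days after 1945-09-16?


Start: 1945-09-16, add 226 days
September 1945 has 30 days: 30 - 16 = 14 days to September 30 -> 212 left
October 1945 has 31 days -> 181 left
November 1945 has 30 days -> 151 left
December 1945 has 31 days -> 120 left
January 1946 has 31 days -> 89 left
February 1946 has 28 days -> 61 left
March 1946 has 31 days -> 30 left
April 1946: 30 <= 30 -> lands on April 30

Result: 1946-04-30


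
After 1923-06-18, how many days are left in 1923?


Day of year: 169 of 365
Remaining = 365 - 169

196 days


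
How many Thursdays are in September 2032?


September 2032 has 30 days
Anchor: Jan 1, 2032. With p = 2032 - 1 = 2031: (p + p//4 - p//100 + p//400) mod 7 = (2031 + 507 - 20 + 5) mod 7 = 2523 mod 7 = 3 -> Thursday (Mon=0 ... Sun=6)
Days before September (Jan-Aug): 244; September 1 index = (3 + 244) mod 7 = 2 -> Wednesday
First Thursday is September 2
Thursdays: 2, 9, 16, 23, 30

5 Thursdays


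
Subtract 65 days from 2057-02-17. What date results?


Start: 2057-02-17, subtract 65 days
Back 17 days from February 17 reaches January 31, 2057 -> 48 left
January 2057 has 31 days -> back to December 31, 2056 -> 17 left
December 2056: 31 - 17 = 14 -> lands on December 14

Result: 2056-12-14


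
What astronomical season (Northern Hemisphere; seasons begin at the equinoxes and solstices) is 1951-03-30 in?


Date: March 30
Astronomical Spring (approx.; exact equinox/solstice day varies by year): March 20 to June 20
March 30 falls within the Spring window

Spring


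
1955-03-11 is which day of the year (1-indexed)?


Date: March 11, 1955
Days in months 1 through 2: 59
Plus 11 days in March

Day of year: 70


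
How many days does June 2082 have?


June 2082

30 days


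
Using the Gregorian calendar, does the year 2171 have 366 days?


Gregorian leap year rule: divisible by 4, but not by 100, unless also by 400.
2171 is not divisible by 4 -> not a leap year

No


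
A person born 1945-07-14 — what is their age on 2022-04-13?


Birth: 1945-07-14
Reference: 2022-04-13
Year difference: 2022 - 1945 = 77
Birthday not yet reached in 2022, subtract 1

76 years old


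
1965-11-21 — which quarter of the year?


Month: November (month 11)
Q1: Jan-Mar, Q2: Apr-Jun, Q3: Jul-Sep, Q4: Oct-Dec

Q4


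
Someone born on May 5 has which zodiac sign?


Date: May 5
Conventional tropical zodiac dates: Taurus from April 20 onward; Gemini starts May 21
May 5 falls within the Taurus range

Taurus


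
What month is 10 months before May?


May is month 5
5 - 10 = -5; wrap: -5 + 12 = 7

July


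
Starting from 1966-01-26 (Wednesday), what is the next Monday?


Current: Wednesday
Target: Monday
Days ahead: 5

Next Monday: 1966-01-31


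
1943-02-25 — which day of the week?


Date: February 25, 1943
Anchor: Jan 1, 1943. With p = 1943 - 1 = 1942: (p + p//4 - p//100 + p//400) mod 7 = (1942 + 485 - 19 + 4) mod 7 = 2412 mod 7 = 4 -> Friday (Mon=0 ... Sun=6)
Days before February (Jan): 31; offset = 31 + 25 - 1 = 55
Weekday index = (4 + 55) mod 7 = 3

Day of the week: Thursday


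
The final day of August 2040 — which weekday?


August 2040 has 31 days
Anchor: Jan 1, 2040. With p = 2040 - 1 = 2039: (p + p//4 - p//100 + p//400) mod 7 = (2039 + 509 - 20 + 5) mod 7 = 2533 mod 7 = 6 -> Sunday (Mon=0 ... Sun=6)
Days before August (Jan-Jul): 213; August 1 index = (6 + 213) mod 7 = 2 -> Wednesday
Last day offset: 31 - 1 = 30 days
Weekday index = (2 + 30) mod 7 = 4

Friday, August 31


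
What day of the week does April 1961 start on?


Target: April 1, 1961
Anchor: Jan 1, 1961. With p = 1961 - 1 = 1960: (p + p//4 - p//100 + p//400) mod 7 = (1960 + 490 - 19 + 4) mod 7 = 2435 mod 7 = 6 -> Sunday (Mon=0 ... Sun=6)
Days before April (Jan-Mar): 90 days
Weekday index = (6 + 90) mod 7 = 5

Saturday


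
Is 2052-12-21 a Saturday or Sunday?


Anchor: Jan 1, 2052. With p = 2052 - 1 = 2051: (p + p//4 - p//100 + p//400) mod 7 = (2051 + 512 - 20 + 5) mod 7 = 2548 mod 7 = 0 -> Monday (Mon=0 ... Sun=6)
Day of year: 356; offset = 355
Weekday index = (0 + 355) mod 7 = 5 -> Saturday
Weekend days: Saturday, Sunday

Yes


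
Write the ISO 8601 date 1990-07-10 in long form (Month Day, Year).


ISO 1990-07-10 parses as year=1990, month=07, day=10
Month 7 -> July

July 10, 1990


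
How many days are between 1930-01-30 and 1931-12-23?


From 1930-01-30 to 1931-12-23
1930-01-30: day of year = 30
1931-12-23: days before December = 31 + 28 + 31 + 30 + 31 + 30 + 31 + 31 + 30 + 31 + 30 = 334 (1931 is not a leap year); day of year = 334 + 23 = 357
Rest of 1930: 365 - 30 = 335
Total = 335 + 357 = 692

692 days


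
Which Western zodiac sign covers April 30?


Date: April 30
Conventional tropical zodiac dates: Taurus from April 20 onward; Gemini starts May 21
April 30 falls within the Taurus range

Taurus


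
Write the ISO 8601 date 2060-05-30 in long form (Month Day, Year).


ISO 2060-05-30 parses as year=2060, month=05, day=30
Month 5 -> May

May 30, 2060


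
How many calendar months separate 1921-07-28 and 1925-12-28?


From July 1921 to December 1925
4 years * 12 = 48 months, plus 5 months = 53

53 months


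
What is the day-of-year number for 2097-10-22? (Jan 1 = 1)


Date: October 22, 2097
Days in months 1 through 9: 273
Plus 22 days in October

Day of year: 295


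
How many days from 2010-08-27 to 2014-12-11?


From 2010-08-27 to 2014-12-11
2010-08-27: days before August = 31 + 28 + 31 + 30 + 31 + 30 + 31 = 212 (2010 is not a leap year); day of year = 212 + 27 = 239
2014-12-11: days before December = 31 + 28 + 31 + 30 + 31 + 30 + 31 + 31 + 30 + 31 + 30 = 334 (2014 is not a leap year); day of year = 334 + 11 = 345
Rest of 2010: 365 - 239 = 126
Full years 2011 (365), 2012 (366), 2013 (365): 1096
Total = 126 + 1096 + 345 = 1567

1567 days


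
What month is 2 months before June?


June is month 6
6 - 2 = 4

April


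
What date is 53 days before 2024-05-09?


Start: 2024-05-09, subtract 53 days
Back 9 days from May 9 reaches April 30, 2024 -> 44 left
April 2024 has 30 days -> back to March 31, 2024 -> 14 left
March 2024: 31 - 14 = 17 -> lands on March 17

Result: 2024-03-17


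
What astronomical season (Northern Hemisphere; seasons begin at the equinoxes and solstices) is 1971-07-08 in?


Date: July 8
Astronomical Summer (approx.; exact equinox/solstice day varies by year): June 21 to September 21
July 8 falls within the Summer window

Summer


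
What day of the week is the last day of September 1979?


September 1979 has 30 days
Anchor: Jan 1, 1979. With p = 1979 - 1 = 1978: (p + p//4 - p//100 + p//400) mod 7 = (1978 + 494 - 19 + 4) mod 7 = 2457 mod 7 = 0 -> Monday (Mon=0 ... Sun=6)
Days before September (Jan-Aug): 243; September 1 index = (0 + 243) mod 7 = 5 -> Saturday
Last day offset: 30 - 1 = 29 days
Weekday index = (5 + 29) mod 7 = 6

Sunday, September 30


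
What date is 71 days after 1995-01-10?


Start: 1995-01-10, add 71 days
January 1995 has 31 days: 31 - 10 = 21 days to January 31 -> 50 left
February 1995 has 28 days -> 22 left
March 1995: 22 <= 31 -> lands on March 22

Result: 1995-03-22


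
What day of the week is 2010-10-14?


Date: October 14, 2010
Anchor: Jan 1, 2010. With p = 2010 - 1 = 2009: (p + p//4 - p//100 + p//400) mod 7 = (2009 + 502 - 20 + 5) mod 7 = 2496 mod 7 = 4 -> Friday (Mon=0 ... Sun=6)
Days before October (Jan-Sep): 273; offset = 273 + 14 - 1 = 286
Weekday index = (4 + 286) mod 7 = 3

Day of the week: Thursday


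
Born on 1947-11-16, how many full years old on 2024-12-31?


Birth: 1947-11-16
Reference: 2024-12-31
Year difference: 2024 - 1947 = 77

77 years old


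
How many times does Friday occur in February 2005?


February 2005 has 28 days
Anchor: Jan 1, 2005. With p = 2005 - 1 = 2004: (p + p//4 - p//100 + p//400) mod 7 = (2004 + 501 - 20 + 5) mod 7 = 2490 mod 7 = 5 -> Saturday (Mon=0 ... Sun=6)
Days before February (Jan): 31; February 1 index = (5 + 31) mod 7 = 1 -> Tuesday
First Friday is February 4
Fridays: 4, 11, 18, 25

4 Fridays


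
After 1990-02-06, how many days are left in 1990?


Day of year: 37 of 365
Remaining = 365 - 37

328 days


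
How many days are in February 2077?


February 2077 (leap year: no)

28 days


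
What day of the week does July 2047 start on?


Target: July 1, 2047
Anchor: Jan 1, 2047. With p = 2047 - 1 = 2046: (p + p//4 - p//100 + p//400) mod 7 = (2046 + 511 - 20 + 5) mod 7 = 2542 mod 7 = 1 -> Tuesday (Mon=0 ... Sun=6)
Days before July (Jan-Jun): 181 days
Weekday index = (1 + 181) mod 7 = 0

Monday


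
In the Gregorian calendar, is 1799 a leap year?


Gregorian leap year rule: divisible by 4, but not by 100, unless also by 400.
1799 is not divisible by 4 -> not a leap year

No


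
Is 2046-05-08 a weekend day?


Anchor: Jan 1, 2046. With p = 2046 - 1 = 2045: (p + p//4 - p//100 + p//400) mod 7 = (2045 + 511 - 20 + 5) mod 7 = 2541 mod 7 = 0 -> Monday (Mon=0 ... Sun=6)
Day of year: 128; offset = 127
Weekday index = (0 + 127) mod 7 = 1 -> Tuesday
Weekend days: Saturday, Sunday

No


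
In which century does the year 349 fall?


Century = (year - 1) // 100 + 1
= (349 - 1) // 100 + 1
= 348 // 100 + 1
= 3 + 1

4th century


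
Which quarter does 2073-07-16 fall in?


Month: July (month 7)
Q1: Jan-Mar, Q2: Apr-Jun, Q3: Jul-Sep, Q4: Oct-Dec

Q3


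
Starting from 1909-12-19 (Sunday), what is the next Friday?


Current: Sunday
Target: Friday
Days ahead: 5

Next Friday: 1909-12-24


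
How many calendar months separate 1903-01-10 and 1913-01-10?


From January 1903 to January 1913
10 years * 12 = 120 months = 120

120 months


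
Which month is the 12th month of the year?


Month 12 of 12

December


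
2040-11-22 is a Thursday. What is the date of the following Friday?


Current: Thursday
Target: Friday
Days ahead: 1

Next Friday: 2040-11-23


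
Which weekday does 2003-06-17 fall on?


Date: June 17, 2003
Anchor: Jan 1, 2003. With p = 2003 - 1 = 2002: (p + p//4 - p//100 + p//400) mod 7 = (2002 + 500 - 20 + 5) mod 7 = 2487 mod 7 = 2 -> Wednesday (Mon=0 ... Sun=6)
Days before June (Jan-May): 151; offset = 151 + 17 - 1 = 167
Weekday index = (2 + 167) mod 7 = 1

Day of the week: Tuesday


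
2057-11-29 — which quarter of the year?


Month: November (month 11)
Q1: Jan-Mar, Q2: Apr-Jun, Q3: Jul-Sep, Q4: Oct-Dec

Q4


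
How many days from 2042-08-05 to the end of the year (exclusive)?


Day of year: 217 of 365
Remaining = 365 - 217

148 days


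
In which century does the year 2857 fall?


Century = (year - 1) // 100 + 1
= (2857 - 1) // 100 + 1
= 2856 // 100 + 1
= 28 + 1

29th century


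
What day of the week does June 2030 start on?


Target: June 1, 2030
Anchor: Jan 1, 2030. With p = 2030 - 1 = 2029: (p + p//4 - p//100 + p//400) mod 7 = (2029 + 507 - 20 + 5) mod 7 = 2521 mod 7 = 1 -> Tuesday (Mon=0 ... Sun=6)
Days before June (Jan-May): 151 days
Weekday index = (1 + 151) mod 7 = 5

Saturday


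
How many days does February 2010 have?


February 2010 (leap year: no)

28 days


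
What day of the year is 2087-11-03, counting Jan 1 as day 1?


Date: November 3, 2087
Days in months 1 through 10: 304
Plus 3 days in November

Day of year: 307


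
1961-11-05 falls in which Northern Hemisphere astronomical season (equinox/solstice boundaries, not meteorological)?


Date: November 5
Astronomical Autumn (approx.; exact equinox/solstice day varies by year): September 22 to December 20
November 5 falls within the Autumn window

Autumn


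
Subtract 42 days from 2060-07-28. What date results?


Start: 2060-07-28, subtract 42 days
Back 28 days from July 28 reaches June 30, 2060 -> 14 left
June 2060: 30 - 14 = 16 -> lands on June 16

Result: 2060-06-16


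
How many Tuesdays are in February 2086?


February 2086 has 28 days
Anchor: Jan 1, 2086. With p = 2086 - 1 = 2085: (p + p//4 - p//100 + p//400) mod 7 = (2085 + 521 - 20 + 5) mod 7 = 2591 mod 7 = 1 -> Tuesday (Mon=0 ... Sun=6)
Days before February (Jan): 31; February 1 index = (1 + 31) mod 7 = 4 -> Friday
First Tuesday is February 5
Tuesdays: 5, 12, 19, 26

4 Tuesdays


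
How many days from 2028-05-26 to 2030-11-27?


From 2028-05-26 to 2030-11-27
2028-05-26: days before May = 31 + 29 + 31 + 30 = 121 (2028 is a leap year); day of year = 121 + 26 = 147
2030-11-27: days before November = 31 + 28 + 31 + 30 + 31 + 30 + 31 + 31 + 30 + 31 = 304 (2030 is not a leap year); day of year = 304 + 27 = 331
Rest of 2028: 366 - 147 = 219
Full years 2029 (365): 365
Total = 219 + 365 + 331 = 915

915 days


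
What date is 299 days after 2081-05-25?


Start: 2081-05-25, add 299 days
May 2081 has 31 days: 31 - 25 = 6 days to May 31 -> 293 left
June 2081 has 30 days -> 263 left
July 2081 has 31 days -> 232 left
August 2081 has 31 days -> 201 left
September 2081 has 30 days -> 171 left
October 2081 has 31 days -> 140 left
November 2081 has 30 days -> 110 left
December 2081 has 31 days -> 79 left
January 2082 has 31 days -> 48 left
February 2082 has 28 days -> 20 left
March 2082: 20 <= 31 -> lands on March 20

Result: 2082-03-20


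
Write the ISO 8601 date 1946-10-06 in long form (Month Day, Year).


ISO 1946-10-06 parses as year=1946, month=10, day=06
Month 10 -> October

October 6, 1946


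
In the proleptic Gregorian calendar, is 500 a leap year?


Gregorian leap year rule: divisible by 4, but not by 100, unless also by 400.
500 is divisible by 100 but not 400 -> not a leap year

No


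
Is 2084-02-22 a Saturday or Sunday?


Anchor: Jan 1, 2084. With p = 2084 - 1 = 2083: (p + p//4 - p//100 + p//400) mod 7 = (2083 + 520 - 20 + 5) mod 7 = 2588 mod 7 = 5 -> Saturday (Mon=0 ... Sun=6)
Day of year: 53; offset = 52
Weekday index = (5 + 52) mod 7 = 1 -> Tuesday
Weekend days: Saturday, Sunday

No


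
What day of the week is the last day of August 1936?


August 1936 has 31 days
Anchor: Jan 1, 1936. With p = 1936 - 1 = 1935: (p + p//4 - p//100 + p//400) mod 7 = (1935 + 483 - 19 + 4) mod 7 = 2403 mod 7 = 2 -> Wednesday (Mon=0 ... Sun=6)
Days before August (Jan-Jul): 213; August 1 index = (2 + 213) mod 7 = 5 -> Saturday
Last day offset: 31 - 1 = 30 days
Weekday index = (5 + 30) mod 7 = 0

Monday, August 31


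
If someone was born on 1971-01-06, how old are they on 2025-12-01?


Birth: 1971-01-06
Reference: 2025-12-01
Year difference: 2025 - 1971 = 54

54 years old


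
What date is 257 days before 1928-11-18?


Start: 1928-11-18, subtract 257 days
Back 18 days from November 18 reaches October 31, 1928 -> 239 left
October 1928 has 31 days -> back to September 30, 1928 -> 208 left
September 1928 has 30 days -> back to August 31, 1928 -> 178 left
August 1928 has 31 days -> back to July 31, 1928 -> 147 left
July 1928 has 31 days -> back to June 30, 1928 -> 116 left
June 1928 has 30 days -> back to May 31, 1928 -> 86 left
May 1928 has 31 days -> back to April 30, 1928 -> 55 left
April 1928 has 30 days -> back to March 31, 1928 -> 25 left
March 1928: 31 - 25 = 6 -> lands on March 6

Result: 1928-03-06


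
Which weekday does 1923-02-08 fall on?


Date: February 8, 1923
Anchor: Jan 1, 1923. With p = 1923 - 1 = 1922: (p + p//4 - p//100 + p//400) mod 7 = (1922 + 480 - 19 + 4) mod 7 = 2387 mod 7 = 0 -> Monday (Mon=0 ... Sun=6)
Days before February (Jan): 31; offset = 31 + 8 - 1 = 38
Weekday index = (0 + 38) mod 7 = 3

Day of the week: Thursday


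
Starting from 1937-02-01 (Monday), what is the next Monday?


Current: Monday
Target: Monday
Days ahead: 7

Next Monday: 1937-02-08


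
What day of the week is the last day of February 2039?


February 2039 has 28 days
Anchor: Jan 1, 2039. With p = 2039 - 1 = 2038: (p + p//4 - p//100 + p//400) mod 7 = (2038 + 509 - 20 + 5) mod 7 = 2532 mod 7 = 5 -> Saturday (Mon=0 ... Sun=6)
Days before February (Jan): 31; February 1 index = (5 + 31) mod 7 = 1 -> Tuesday
Last day offset: 28 - 1 = 27 days
Weekday index = (1 + 27) mod 7 = 0

Monday, February 28


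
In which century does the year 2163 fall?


Century = (year - 1) // 100 + 1
= (2163 - 1) // 100 + 1
= 2162 // 100 + 1
= 21 + 1

22nd century


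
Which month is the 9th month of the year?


Month 9 of 12

September


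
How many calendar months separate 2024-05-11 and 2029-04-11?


From May 2024 to April 2029
5 years * 12 = 60 months, minus 1 month = 59

59 months


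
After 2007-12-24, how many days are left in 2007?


Day of year: 358 of 365
Remaining = 365 - 358

7 days


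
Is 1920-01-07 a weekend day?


Anchor: Jan 1, 1920. With p = 1920 - 1 = 1919: (p + p//4 - p//100 + p//400) mod 7 = (1919 + 479 - 19 + 4) mod 7 = 2383 mod 7 = 3 -> Thursday (Mon=0 ... Sun=6)
Day of year: 7; offset = 6
Weekday index = (3 + 6) mod 7 = 2 -> Wednesday
Weekend days: Saturday, Sunday

No


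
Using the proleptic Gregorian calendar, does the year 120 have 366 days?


Gregorian leap year rule: divisible by 4, but not by 100, unless also by 400.
120 is divisible by 4 but not 100 -> leap year

Yes


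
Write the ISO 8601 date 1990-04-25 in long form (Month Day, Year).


ISO 1990-04-25 parses as year=1990, month=04, day=25
Month 4 -> April

April 25, 1990


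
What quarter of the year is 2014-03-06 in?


Month: March (month 3)
Q1: Jan-Mar, Q2: Apr-Jun, Q3: Jul-Sep, Q4: Oct-Dec

Q1


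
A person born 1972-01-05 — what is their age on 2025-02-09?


Birth: 1972-01-05
Reference: 2025-02-09
Year difference: 2025 - 1972 = 53

53 years old


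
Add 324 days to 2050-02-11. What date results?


Start: 2050-02-11, add 324 days
February 2050 has 28 days: 28 - 11 = 17 days to February 28 -> 307 left
March 2050 has 31 days -> 276 left
April 2050 has 30 days -> 246 left
May 2050 has 31 days -> 215 left
June 2050 has 30 days -> 185 left
July 2050 has 31 days -> 154 left
August 2050 has 31 days -> 123 left
September 2050 has 30 days -> 93 left
October 2050 has 31 days -> 62 left
November 2050 has 30 days -> 32 left
December 2050 has 31 days -> 1 left
January 2051: 1 <= 31 -> lands on January 1

Result: 2051-01-01


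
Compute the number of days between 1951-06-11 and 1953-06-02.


From 1951-06-11 to 1953-06-02
1951-06-11: days before June = 31 + 28 + 31 + 30 + 31 = 151 (1951 is not a leap year); day of year = 151 + 11 = 162
1953-06-02: days before June = 31 + 28 + 31 + 30 + 31 = 151 (1953 is not a leap year); day of year = 151 + 2 = 153
Rest of 1951: 365 - 162 = 203
Full years 1952 (366): 366
Total = 203 + 366 + 153 = 722

722 days


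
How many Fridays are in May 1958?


May 1958 has 31 days
Anchor: Jan 1, 1958. With p = 1958 - 1 = 1957: (p + p//4 - p//100 + p//400) mod 7 = (1957 + 489 - 19 + 4) mod 7 = 2431 mod 7 = 2 -> Wednesday (Mon=0 ... Sun=6)
Days before May (Jan-Apr): 120; May 1 index = (2 + 120) mod 7 = 3 -> Thursday
First Friday is May 2
Fridays: 2, 9, 16, 23, 30

5 Fridays


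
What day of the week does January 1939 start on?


Target: January 1, 1939
Anchor: Jan 1, 1939. With p = 1939 - 1 = 1938: (p + p//4 - p//100 + p//400) mod 7 = (1938 + 484 - 19 + 4) mod 7 = 2407 mod 7 = 6 -> Sunday (Mon=0 ... Sun=6)
Offset from anchor: 0 days
Weekday index = (6 + 0) mod 7 = 6

Sunday


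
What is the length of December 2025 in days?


December 2025

31 days


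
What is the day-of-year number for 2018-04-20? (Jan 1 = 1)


Date: April 20, 2018
Days in months 1 through 3: 90
Plus 20 days in April

Day of year: 110
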